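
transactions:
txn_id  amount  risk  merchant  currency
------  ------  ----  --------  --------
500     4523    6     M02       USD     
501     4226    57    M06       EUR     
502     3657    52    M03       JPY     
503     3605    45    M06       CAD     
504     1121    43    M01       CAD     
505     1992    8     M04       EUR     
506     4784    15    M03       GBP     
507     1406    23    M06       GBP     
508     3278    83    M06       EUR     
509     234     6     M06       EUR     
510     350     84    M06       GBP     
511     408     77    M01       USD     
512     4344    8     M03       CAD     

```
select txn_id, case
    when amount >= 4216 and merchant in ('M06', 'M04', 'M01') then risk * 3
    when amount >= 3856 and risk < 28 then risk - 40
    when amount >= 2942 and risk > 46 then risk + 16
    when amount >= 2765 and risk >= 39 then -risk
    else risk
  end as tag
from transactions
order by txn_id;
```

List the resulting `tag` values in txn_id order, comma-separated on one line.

txn_id=500: amount >= 3856 and risk < 28 → -34
txn_id=501: amount >= 4216 and merchant in ('M06', 'M04', 'M01') → 171
txn_id=502: amount >= 2942 and risk > 46 → 68
txn_id=503: amount >= 2765 and risk >= 39 → -45
txn_id=504: ELSE → 43
txn_id=505: ELSE → 8
txn_id=506: amount >= 3856 and risk < 28 → -25
txn_id=507: ELSE → 23
txn_id=508: amount >= 2942 and risk > 46 → 99
txn_id=509: ELSE → 6
txn_id=510: ELSE → 84
txn_id=511: ELSE → 77
txn_id=512: amount >= 3856 and risk < 28 → -32

-34, 171, 68, -45, 43, 8, -25, 23, 99, 6, 84, 77, -32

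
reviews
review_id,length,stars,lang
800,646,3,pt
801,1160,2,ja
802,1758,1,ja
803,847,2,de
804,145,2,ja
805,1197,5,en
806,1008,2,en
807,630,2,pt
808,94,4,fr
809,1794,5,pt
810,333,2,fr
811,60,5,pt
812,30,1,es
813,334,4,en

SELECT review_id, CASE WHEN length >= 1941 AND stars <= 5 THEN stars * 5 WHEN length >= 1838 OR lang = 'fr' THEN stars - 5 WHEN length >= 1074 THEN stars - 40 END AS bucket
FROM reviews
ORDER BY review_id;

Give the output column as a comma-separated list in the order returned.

NULL, -38, -39, NULL, NULL, -35, NULL, NULL, -1, -35, -3, NULL, NULL, NULL

review_id=800: (no match → NULL) → NULL
review_id=801: length >= 1074 → -38
review_id=802: length >= 1074 → -39
review_id=803: (no match → NULL) → NULL
review_id=804: (no match → NULL) → NULL
review_id=805: length >= 1074 → -35
review_id=806: (no match → NULL) → NULL
review_id=807: (no match → NULL) → NULL
review_id=808: length >= 1838 OR lang = 'fr' → -1
review_id=809: length >= 1074 → -35
review_id=810: length >= 1838 OR lang = 'fr' → -3
review_id=811: (no match → NULL) → NULL
review_id=812: (no match → NULL) → NULL
review_id=813: (no match → NULL) → NULL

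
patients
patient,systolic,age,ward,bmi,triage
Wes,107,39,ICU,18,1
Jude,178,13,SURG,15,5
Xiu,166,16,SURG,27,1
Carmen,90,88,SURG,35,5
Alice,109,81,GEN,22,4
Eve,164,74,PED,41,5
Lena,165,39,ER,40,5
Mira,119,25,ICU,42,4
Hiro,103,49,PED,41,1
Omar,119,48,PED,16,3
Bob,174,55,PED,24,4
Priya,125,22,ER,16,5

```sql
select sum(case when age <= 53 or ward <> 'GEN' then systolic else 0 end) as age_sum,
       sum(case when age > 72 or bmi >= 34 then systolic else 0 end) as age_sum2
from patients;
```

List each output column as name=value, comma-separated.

[age_sum: age <= 53 or ward <> 'GEN']
patient=Wes: ✓ → 107
patient=Jude: ✓ → 178
patient=Xiu: ✓ → 166
patient=Carmen: ✓ → 90
patient=Alice: ✗
patient=Eve: ✓ → 164
patient=Lena: ✓ → 165
patient=Mira: ✓ → 119
patient=Hiro: ✓ → 103
patient=Omar: ✓ → 119
patient=Bob: ✓ → 174
patient=Priya: ✓ → 125
age_sum = 107 + 178 + 166 + 90 + 164 + 165 + 119 + 103 + 119 + 174 + 125 = 1510
—
[age_sum2: age > 72 or bmi >= 34]
patient=Wes: ✗
patient=Jude: ✗
patient=Xiu: ✗
patient=Carmen: ✓ → 90
patient=Alice: ✓ → 109
patient=Eve: ✓ → 164
patient=Lena: ✓ → 165
patient=Mira: ✓ → 119
patient=Hiro: ✓ → 103
patient=Omar: ✗
patient=Bob: ✗
patient=Priya: ✗
age_sum2 = 90 + 109 + 164 + 165 + 119 + 103 = 750

age_sum=1510, age_sum2=750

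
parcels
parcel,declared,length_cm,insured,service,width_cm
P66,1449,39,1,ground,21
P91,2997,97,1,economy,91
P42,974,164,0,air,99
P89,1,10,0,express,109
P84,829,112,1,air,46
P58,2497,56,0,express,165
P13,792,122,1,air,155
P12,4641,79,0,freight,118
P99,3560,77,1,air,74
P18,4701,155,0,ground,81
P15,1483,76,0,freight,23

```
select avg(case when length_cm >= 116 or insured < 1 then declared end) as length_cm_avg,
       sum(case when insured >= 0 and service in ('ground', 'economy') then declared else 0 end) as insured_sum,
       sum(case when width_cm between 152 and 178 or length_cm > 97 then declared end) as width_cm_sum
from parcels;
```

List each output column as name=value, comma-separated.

[length_cm_avg: length_cm >= 116 or insured < 1]
parcel=P66: ✗
parcel=P91: ✗
parcel=P42: ✓ → 974
parcel=P89: ✓ → 1
parcel=P84: ✗
parcel=P58: ✓ → 2497
parcel=P13: ✓ → 792
parcel=P12: ✓ → 4641
parcel=P99: ✗
parcel=P18: ✓ → 4701
parcel=P15: ✓ → 1483
length_cm_avg = (974 + 1 + 2497 + 792 + 4641 + 4701 + 1483) / 7 = 2155.5714285714
—
[insured_sum: insured >= 0 and service in ('ground', 'economy')]
parcel=P66: ✓ → 1449
parcel=P91: ✓ → 2997
parcel=P42: ✗
parcel=P89: ✗
parcel=P84: ✗
parcel=P58: ✗
parcel=P13: ✗
parcel=P12: ✗
parcel=P99: ✗
parcel=P18: ✓ → 4701
parcel=P15: ✗
insured_sum = 1449 + 2997 + 4701 = 9147
—
[width_cm_sum: width_cm between 152 and 178 or length_cm > 97]
parcel=P66: ✗
parcel=P91: ✗
parcel=P42: ✓ → 974
parcel=P89: ✗
parcel=P84: ✓ → 829
parcel=P58: ✓ → 2497
parcel=P13: ✓ → 792
parcel=P12: ✗
parcel=P99: ✗
parcel=P18: ✓ → 4701
parcel=P15: ✗
width_cm_sum = 974 + 829 + 2497 + 792 + 4701 = 9793

length_cm_avg=2155.5714285714, insured_sum=9147, width_cm_sum=9793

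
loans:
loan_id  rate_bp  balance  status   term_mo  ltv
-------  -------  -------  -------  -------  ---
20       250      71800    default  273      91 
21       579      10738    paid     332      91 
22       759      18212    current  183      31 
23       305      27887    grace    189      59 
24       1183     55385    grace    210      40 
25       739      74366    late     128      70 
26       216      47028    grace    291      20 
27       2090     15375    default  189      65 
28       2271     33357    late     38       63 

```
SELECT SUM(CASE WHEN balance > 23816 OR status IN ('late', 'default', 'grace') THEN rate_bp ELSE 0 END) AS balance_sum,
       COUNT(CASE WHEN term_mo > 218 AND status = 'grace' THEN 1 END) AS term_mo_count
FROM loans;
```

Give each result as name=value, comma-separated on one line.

balance_sum=7054, term_mo_count=1

[balance_sum: balance > 23816 OR status IN ('late', 'default', 'grace')]
loan_id=20: ✓ → 250
loan_id=21: ✗
loan_id=22: ✗
loan_id=23: ✓ → 305
loan_id=24: ✓ → 1183
loan_id=25: ✓ → 739
loan_id=26: ✓ → 216
loan_id=27: ✓ → 2090
loan_id=28: ✓ → 2271
balance_sum = 250 + 305 + 1183 + 739 + 216 + 2090 + 2271 = 7054
—
[term_mo_count: term_mo > 218 AND status = 'grace']
loan_id=20: ✗
loan_id=21: ✗
loan_id=22: ✗
loan_id=23: ✗
loan_id=24: ✗
loan_id=25: ✗
loan_id=26: ✓ → 1
loan_id=27: ✗
loan_id=28: ✗
term_mo_count = COUNT(1) = 1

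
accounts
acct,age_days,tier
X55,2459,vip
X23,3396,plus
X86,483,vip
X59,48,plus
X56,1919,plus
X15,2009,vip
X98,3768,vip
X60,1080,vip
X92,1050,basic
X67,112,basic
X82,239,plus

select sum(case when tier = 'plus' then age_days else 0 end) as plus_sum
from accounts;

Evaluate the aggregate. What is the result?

5602

acct=X55: ✗
acct=X23: ✓ → 3396
acct=X86: ✗
acct=X59: ✓ → 48
acct=X56: ✓ → 1919
acct=X15: ✗
acct=X98: ✗
acct=X60: ✗
acct=X92: ✗
acct=X67: ✗
acct=X82: ✓ → 239
plus_sum = 3396 + 48 + 1919 + 239 = 5602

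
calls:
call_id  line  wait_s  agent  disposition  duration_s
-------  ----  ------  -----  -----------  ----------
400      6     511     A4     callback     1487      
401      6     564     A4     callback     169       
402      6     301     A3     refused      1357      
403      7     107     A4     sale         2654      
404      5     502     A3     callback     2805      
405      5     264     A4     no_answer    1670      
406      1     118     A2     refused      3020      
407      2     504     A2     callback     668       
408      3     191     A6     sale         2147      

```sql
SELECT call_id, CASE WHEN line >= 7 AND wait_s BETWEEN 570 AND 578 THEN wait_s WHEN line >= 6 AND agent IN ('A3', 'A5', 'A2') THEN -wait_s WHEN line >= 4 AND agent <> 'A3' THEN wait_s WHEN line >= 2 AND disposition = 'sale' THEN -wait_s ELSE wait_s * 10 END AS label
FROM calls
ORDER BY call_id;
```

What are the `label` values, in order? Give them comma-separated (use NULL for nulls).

call_id=400: line >= 4 AND agent <> 'A3' → 511
call_id=401: line >= 4 AND agent <> 'A3' → 564
call_id=402: line >= 6 AND agent IN ('A3', 'A5', 'A2') → -301
call_id=403: line >= 4 AND agent <> 'A3' → 107
call_id=404: ELSE → 5020
call_id=405: line >= 4 AND agent <> 'A3' → 264
call_id=406: ELSE → 1180
call_id=407: ELSE → 5040
call_id=408: line >= 2 AND disposition = 'sale' → -191

511, 564, -301, 107, 5020, 264, 1180, 5040, -191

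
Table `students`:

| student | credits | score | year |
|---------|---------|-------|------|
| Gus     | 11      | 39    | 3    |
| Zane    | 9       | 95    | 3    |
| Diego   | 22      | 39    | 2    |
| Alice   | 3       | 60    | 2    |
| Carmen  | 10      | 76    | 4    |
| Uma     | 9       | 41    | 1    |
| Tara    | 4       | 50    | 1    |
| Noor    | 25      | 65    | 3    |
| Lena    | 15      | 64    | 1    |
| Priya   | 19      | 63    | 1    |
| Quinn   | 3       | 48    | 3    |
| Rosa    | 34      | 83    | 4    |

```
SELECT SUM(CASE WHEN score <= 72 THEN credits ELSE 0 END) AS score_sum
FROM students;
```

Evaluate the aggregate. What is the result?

111

student=Gus: ✓ → 11
student=Zane: ✗
student=Diego: ✓ → 22
student=Alice: ✓ → 3
student=Carmen: ✗
student=Uma: ✓ → 9
student=Tara: ✓ → 4
student=Noor: ✓ → 25
student=Lena: ✓ → 15
student=Priya: ✓ → 19
student=Quinn: ✓ → 3
student=Rosa: ✗
score_sum = 11 + 22 + 3 + 9 + 4 + 25 + 15 + 19 + 3 = 111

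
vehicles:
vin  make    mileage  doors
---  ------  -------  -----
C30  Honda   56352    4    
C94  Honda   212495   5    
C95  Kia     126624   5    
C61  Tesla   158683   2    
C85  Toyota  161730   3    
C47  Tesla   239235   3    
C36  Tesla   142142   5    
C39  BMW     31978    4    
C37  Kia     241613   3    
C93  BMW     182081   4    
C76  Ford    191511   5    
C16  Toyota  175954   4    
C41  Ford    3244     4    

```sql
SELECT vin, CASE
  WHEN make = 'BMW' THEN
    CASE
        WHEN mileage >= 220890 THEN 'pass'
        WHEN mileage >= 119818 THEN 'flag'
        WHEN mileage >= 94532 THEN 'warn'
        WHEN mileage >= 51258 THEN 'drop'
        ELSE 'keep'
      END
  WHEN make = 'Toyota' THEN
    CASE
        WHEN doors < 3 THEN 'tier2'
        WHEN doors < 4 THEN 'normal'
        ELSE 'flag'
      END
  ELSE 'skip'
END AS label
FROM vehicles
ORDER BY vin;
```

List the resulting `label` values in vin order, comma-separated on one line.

flag, skip, skip, skip, keep, skip, skip, skip, skip, normal, flag, skip, skip

vin=C16: make='Toyota' → inner[ELSE] → flag
vin=C30: make='Honda' → outer ELSE → skip
vin=C36: make='Tesla' → outer ELSE → skip
vin=C37: make='Kia' → outer ELSE → skip
vin=C39: make='BMW' → inner[ELSE] → keep
vin=C41: make='Ford' → outer ELSE → skip
vin=C47: make='Tesla' → outer ELSE → skip
vin=C61: make='Tesla' → outer ELSE → skip
vin=C76: make='Ford' → outer ELSE → skip
vin=C85: make='Toyota' → inner[doors < 4] → normal
vin=C93: make='BMW' → inner[mileage >= 119818] → flag
vin=C94: make='Honda' → outer ELSE → skip
vin=C95: make='Kia' → outer ELSE → skip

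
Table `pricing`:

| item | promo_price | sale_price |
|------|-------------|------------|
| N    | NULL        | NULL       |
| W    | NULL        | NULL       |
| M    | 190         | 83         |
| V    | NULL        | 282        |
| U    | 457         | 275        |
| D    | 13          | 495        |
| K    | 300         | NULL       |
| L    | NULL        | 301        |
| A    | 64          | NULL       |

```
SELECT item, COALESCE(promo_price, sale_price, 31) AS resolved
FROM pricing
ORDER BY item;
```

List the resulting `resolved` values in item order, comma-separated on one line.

64, 13, 300, 301, 190, 31, 457, 282, 31

item=A: promo_price=64 → 64
item=D: promo_price=13 → 13
item=K: promo_price=300 → 300
item=L: promo_price=NULL, sale_price=301 → 301
item=M: promo_price=190 → 190
item=N: promo_price=NULL, sale_price=NULL, → literal 31 → 31
item=U: promo_price=457 → 457
item=V: promo_price=NULL, sale_price=282 → 282
item=W: promo_price=NULL, sale_price=NULL, → literal 31 → 31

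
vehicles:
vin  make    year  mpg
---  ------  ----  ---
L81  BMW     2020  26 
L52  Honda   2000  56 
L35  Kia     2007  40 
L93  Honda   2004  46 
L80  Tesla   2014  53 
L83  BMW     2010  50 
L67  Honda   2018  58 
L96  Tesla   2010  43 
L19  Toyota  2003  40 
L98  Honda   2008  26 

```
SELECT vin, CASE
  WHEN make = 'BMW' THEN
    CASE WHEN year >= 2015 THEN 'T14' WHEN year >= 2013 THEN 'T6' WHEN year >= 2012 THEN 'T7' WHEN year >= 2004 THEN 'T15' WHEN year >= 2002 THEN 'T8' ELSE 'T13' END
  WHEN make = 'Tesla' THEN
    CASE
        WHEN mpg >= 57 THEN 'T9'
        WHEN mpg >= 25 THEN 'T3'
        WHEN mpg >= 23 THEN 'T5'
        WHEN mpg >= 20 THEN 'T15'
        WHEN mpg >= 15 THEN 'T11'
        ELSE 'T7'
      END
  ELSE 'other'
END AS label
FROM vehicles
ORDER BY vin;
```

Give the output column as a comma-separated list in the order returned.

vin=L19: make='Toyota' → outer ELSE → other
vin=L35: make='Kia' → outer ELSE → other
vin=L52: make='Honda' → outer ELSE → other
vin=L67: make='Honda' → outer ELSE → other
vin=L80: make='Tesla' → inner[mpg >= 25] → T3
vin=L81: make='BMW' → inner[year >= 2015] → T14
vin=L83: make='BMW' → inner[year >= 2004] → T15
vin=L93: make='Honda' → outer ELSE → other
vin=L96: make='Tesla' → inner[mpg >= 25] → T3
vin=L98: make='Honda' → outer ELSE → other

other, other, other, other, T3, T14, T15, other, T3, other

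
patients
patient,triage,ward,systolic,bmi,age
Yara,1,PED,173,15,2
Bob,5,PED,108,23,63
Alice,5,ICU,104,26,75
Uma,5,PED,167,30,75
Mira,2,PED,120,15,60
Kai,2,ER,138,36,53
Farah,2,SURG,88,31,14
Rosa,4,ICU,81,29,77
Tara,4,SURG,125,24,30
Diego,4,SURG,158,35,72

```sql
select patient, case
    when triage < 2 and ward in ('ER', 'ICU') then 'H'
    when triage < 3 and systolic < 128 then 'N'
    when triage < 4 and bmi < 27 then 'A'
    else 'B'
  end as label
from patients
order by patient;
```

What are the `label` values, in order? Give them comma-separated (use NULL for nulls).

B, B, B, N, B, N, B, B, B, A

patient=Alice: ELSE → B
patient=Bob: ELSE → B
patient=Diego: ELSE → B
patient=Farah: triage < 3 and systolic < 128 → N
patient=Kai: ELSE → B
patient=Mira: triage < 3 and systolic < 128 → N
patient=Rosa: ELSE → B
patient=Tara: ELSE → B
patient=Uma: ELSE → B
patient=Yara: triage < 4 and bmi < 27 → A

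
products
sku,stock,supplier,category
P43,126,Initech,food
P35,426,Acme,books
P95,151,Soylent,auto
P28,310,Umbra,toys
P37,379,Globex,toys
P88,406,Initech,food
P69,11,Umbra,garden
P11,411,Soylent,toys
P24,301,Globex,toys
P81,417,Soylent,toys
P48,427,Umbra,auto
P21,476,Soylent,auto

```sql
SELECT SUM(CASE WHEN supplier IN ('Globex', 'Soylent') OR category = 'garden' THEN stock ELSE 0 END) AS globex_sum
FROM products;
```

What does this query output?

sku=P43: ✗
sku=P35: ✗
sku=P95: ✓ → 151
sku=P28: ✗
sku=P37: ✓ → 379
sku=P88: ✗
sku=P69: ✓ → 11
sku=P11: ✓ → 411
sku=P24: ✓ → 301
sku=P81: ✓ → 417
sku=P48: ✗
sku=P21: ✓ → 476
globex_sum = 151 + 379 + 11 + 411 + 301 + 417 + 476 = 2146

2146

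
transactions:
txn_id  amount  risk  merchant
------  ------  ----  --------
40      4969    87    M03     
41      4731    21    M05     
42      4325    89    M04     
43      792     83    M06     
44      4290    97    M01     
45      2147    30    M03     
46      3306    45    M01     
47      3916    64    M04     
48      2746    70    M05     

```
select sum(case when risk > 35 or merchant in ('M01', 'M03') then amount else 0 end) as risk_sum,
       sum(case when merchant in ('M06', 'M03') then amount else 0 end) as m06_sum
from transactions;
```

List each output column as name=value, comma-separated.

risk_sum=26491, m06_sum=7908

[risk_sum: risk > 35 or merchant in ('M01', 'M03')]
txn_id=40: ✓ → 4969
txn_id=41: ✗
txn_id=42: ✓ → 4325
txn_id=43: ✓ → 792
txn_id=44: ✓ → 4290
txn_id=45: ✓ → 2147
txn_id=46: ✓ → 3306
txn_id=47: ✓ → 3916
txn_id=48: ✓ → 2746
risk_sum = 4969 + 4325 + 792 + 4290 + 2147 + 3306 + 3916 + 2746 = 26491
—
[m06_sum: merchant in ('M06', 'M03')]
txn_id=40: ✓ → 4969
txn_id=41: ✗
txn_id=42: ✗
txn_id=43: ✓ → 792
txn_id=44: ✗
txn_id=45: ✓ → 2147
txn_id=46: ✗
txn_id=47: ✗
txn_id=48: ✗
m06_sum = 4969 + 792 + 2147 = 7908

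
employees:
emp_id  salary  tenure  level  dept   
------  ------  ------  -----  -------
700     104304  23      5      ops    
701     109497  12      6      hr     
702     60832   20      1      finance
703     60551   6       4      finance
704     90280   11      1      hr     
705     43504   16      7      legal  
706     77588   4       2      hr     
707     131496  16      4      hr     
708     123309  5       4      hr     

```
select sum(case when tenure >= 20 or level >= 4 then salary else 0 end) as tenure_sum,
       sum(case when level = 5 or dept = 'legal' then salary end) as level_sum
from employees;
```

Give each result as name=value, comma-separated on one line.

[tenure_sum: tenure >= 20 or level >= 4]
emp_id=700: ✓ → 104304
emp_id=701: ✓ → 109497
emp_id=702: ✓ → 60832
emp_id=703: ✓ → 60551
emp_id=704: ✗
emp_id=705: ✓ → 43504
emp_id=706: ✗
emp_id=707: ✓ → 131496
emp_id=708: ✓ → 123309
tenure_sum = 104304 + 109497 + 60832 + 60551 + 43504 + 131496 + 123309 = 633493
—
[level_sum: level = 5 or dept = 'legal']
emp_id=700: ✓ → 104304
emp_id=701: ✗
emp_id=702: ✗
emp_id=703: ✗
emp_id=704: ✗
emp_id=705: ✓ → 43504
emp_id=706: ✗
emp_id=707: ✗
emp_id=708: ✗
level_sum = 104304 + 43504 = 147808

tenure_sum=633493, level_sum=147808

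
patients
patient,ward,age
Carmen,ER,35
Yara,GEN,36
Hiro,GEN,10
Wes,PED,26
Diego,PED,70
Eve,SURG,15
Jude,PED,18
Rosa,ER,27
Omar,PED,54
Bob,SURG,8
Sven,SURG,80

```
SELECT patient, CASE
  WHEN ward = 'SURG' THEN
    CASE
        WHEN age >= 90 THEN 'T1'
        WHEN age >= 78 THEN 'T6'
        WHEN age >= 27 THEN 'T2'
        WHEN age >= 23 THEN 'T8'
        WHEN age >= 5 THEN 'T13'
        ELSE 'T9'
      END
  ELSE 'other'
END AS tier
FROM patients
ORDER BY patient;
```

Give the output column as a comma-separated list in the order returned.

T13, other, other, T13, other, other, other, other, T6, other, other

patient=Bob: ward='SURG' → inner[age >= 5] → T13
patient=Carmen: ward='ER' → outer ELSE → other
patient=Diego: ward='PED' → outer ELSE → other
patient=Eve: ward='SURG' → inner[age >= 5] → T13
patient=Hiro: ward='GEN' → outer ELSE → other
patient=Jude: ward='PED' → outer ELSE → other
patient=Omar: ward='PED' → outer ELSE → other
patient=Rosa: ward='ER' → outer ELSE → other
patient=Sven: ward='SURG' → inner[age >= 78] → T6
patient=Wes: ward='PED' → outer ELSE → other
patient=Yara: ward='GEN' → outer ELSE → other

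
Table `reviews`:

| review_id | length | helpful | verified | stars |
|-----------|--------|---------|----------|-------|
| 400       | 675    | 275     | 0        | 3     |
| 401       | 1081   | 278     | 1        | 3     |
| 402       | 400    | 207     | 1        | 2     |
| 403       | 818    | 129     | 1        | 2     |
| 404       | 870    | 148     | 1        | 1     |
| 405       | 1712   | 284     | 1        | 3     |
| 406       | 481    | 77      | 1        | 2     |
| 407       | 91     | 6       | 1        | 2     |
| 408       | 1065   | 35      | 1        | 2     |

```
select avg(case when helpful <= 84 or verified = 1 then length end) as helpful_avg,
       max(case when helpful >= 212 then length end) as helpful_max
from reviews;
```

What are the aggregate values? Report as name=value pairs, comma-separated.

[helpful_avg: helpful <= 84 or verified = 1]
review_id=400: ✗
review_id=401: ✓ → 1081
review_id=402: ✓ → 400
review_id=403: ✓ → 818
review_id=404: ✓ → 870
review_id=405: ✓ → 1712
review_id=406: ✓ → 481
review_id=407: ✓ → 91
review_id=408: ✓ → 1065
helpful_avg = (1081 + 400 + 818 + 870 + 1712 + 481 + 91 + 1065) / 8 = 814.75
—
[helpful_max: helpful >= 212]
review_id=400: ✓ → 675
review_id=401: ✓ → 1081
review_id=402: ✗
review_id=403: ✗
review_id=404: ✗
review_id=405: ✓ → 1712
review_id=406: ✗
review_id=407: ✗
review_id=408: ✗
helpful_max = MAX(675, 1081, 1712) = 1712

helpful_avg=814.75, helpful_max=1712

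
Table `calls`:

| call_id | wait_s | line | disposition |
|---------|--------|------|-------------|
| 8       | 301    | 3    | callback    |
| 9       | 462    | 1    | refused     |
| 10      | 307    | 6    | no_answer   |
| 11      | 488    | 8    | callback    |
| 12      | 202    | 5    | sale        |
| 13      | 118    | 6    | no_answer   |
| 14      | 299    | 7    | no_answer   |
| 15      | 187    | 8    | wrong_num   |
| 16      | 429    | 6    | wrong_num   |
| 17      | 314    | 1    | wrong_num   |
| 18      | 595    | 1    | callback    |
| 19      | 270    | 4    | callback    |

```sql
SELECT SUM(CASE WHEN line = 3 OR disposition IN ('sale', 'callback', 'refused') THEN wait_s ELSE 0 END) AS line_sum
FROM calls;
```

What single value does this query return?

call_id=8: ✓ → 301
call_id=9: ✓ → 462
call_id=10: ✗
call_id=11: ✓ → 488
call_id=12: ✓ → 202
call_id=13: ✗
call_id=14: ✗
call_id=15: ✗
call_id=16: ✗
call_id=17: ✗
call_id=18: ✓ → 595
call_id=19: ✓ → 270
line_sum = 301 + 462 + 488 + 202 + 595 + 270 = 2318

2318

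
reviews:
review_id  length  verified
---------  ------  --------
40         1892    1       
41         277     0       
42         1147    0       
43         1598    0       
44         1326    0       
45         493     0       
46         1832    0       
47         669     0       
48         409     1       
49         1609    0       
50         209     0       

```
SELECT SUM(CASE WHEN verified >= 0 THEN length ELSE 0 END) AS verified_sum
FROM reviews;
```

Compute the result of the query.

11461

review_id=40: ✓ → 1892
review_id=41: ✓ → 277
review_id=42: ✓ → 1147
review_id=43: ✓ → 1598
review_id=44: ✓ → 1326
review_id=45: ✓ → 493
review_id=46: ✓ → 1832
review_id=47: ✓ → 669
review_id=48: ✓ → 409
review_id=49: ✓ → 1609
review_id=50: ✓ → 209
verified_sum = 1892 + 277 + 1147 + 1598 + 1326 + 493 + 1832 + 669 + 409 + 1609 + 209 = 11461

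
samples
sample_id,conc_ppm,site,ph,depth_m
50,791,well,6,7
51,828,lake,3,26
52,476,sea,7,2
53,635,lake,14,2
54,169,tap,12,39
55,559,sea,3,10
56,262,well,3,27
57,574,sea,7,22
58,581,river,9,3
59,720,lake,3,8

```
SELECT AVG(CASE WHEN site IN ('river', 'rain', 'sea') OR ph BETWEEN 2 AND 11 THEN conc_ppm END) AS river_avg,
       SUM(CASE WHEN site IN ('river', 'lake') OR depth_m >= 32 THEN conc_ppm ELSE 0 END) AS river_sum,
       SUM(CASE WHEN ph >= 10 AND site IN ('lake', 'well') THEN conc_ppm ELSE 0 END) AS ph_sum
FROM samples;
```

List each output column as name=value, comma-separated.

[river_avg: site IN ('river', 'rain', 'sea') OR ph BETWEEN 2 AND 11]
sample_id=50: ✓ → 791
sample_id=51: ✓ → 828
sample_id=52: ✓ → 476
sample_id=53: ✗
sample_id=54: ✗
sample_id=55: ✓ → 559
sample_id=56: ✓ → 262
sample_id=57: ✓ → 574
sample_id=58: ✓ → 581
sample_id=59: ✓ → 720
river_avg = (791 + 828 + 476 + 559 + 262 + 574 + 581 + 720) / 8 = 598.875
—
[river_sum: site IN ('river', 'lake') OR depth_m >= 32]
sample_id=50: ✗
sample_id=51: ✓ → 828
sample_id=52: ✗
sample_id=53: ✓ → 635
sample_id=54: ✓ → 169
sample_id=55: ✗
sample_id=56: ✗
sample_id=57: ✗
sample_id=58: ✓ → 581
sample_id=59: ✓ → 720
river_sum = 828 + 635 + 169 + 581 + 720 = 2933
—
[ph_sum: ph >= 10 AND site IN ('lake', 'well')]
sample_id=50: ✗
sample_id=51: ✗
sample_id=52: ✗
sample_id=53: ✓ → 635
sample_id=54: ✗
sample_id=55: ✗
sample_id=56: ✗
sample_id=57: ✗
sample_id=58: ✗
sample_id=59: ✗
ph_sum = 635

river_avg=598.875, river_sum=2933, ph_sum=635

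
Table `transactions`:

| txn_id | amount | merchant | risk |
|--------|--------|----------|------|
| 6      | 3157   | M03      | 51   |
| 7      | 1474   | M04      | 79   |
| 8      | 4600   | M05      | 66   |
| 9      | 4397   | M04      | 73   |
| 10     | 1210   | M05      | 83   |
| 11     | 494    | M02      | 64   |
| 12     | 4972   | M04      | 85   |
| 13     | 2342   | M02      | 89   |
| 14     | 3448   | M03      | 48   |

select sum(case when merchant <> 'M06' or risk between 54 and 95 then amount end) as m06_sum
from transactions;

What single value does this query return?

26094

txn_id=6: ✓ → 3157
txn_id=7: ✓ → 1474
txn_id=8: ✓ → 4600
txn_id=9: ✓ → 4397
txn_id=10: ✓ → 1210
txn_id=11: ✓ → 494
txn_id=12: ✓ → 4972
txn_id=13: ✓ → 2342
txn_id=14: ✓ → 3448
m06_sum = 3157 + 1474 + 4600 + 4397 + 1210 + 494 + 4972 + 2342 + 3448 = 26094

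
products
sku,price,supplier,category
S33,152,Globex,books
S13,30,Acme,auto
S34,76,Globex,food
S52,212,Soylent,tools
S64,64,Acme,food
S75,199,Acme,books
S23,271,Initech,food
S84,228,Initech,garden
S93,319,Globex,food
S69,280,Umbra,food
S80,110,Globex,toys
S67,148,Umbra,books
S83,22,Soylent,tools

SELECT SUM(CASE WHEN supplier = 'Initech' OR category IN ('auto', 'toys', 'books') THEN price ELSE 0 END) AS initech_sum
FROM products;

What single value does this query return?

1138

sku=S33: ✓ → 152
sku=S13: ✓ → 30
sku=S34: ✗
sku=S52: ✗
sku=S64: ✗
sku=S75: ✓ → 199
sku=S23: ✓ → 271
sku=S84: ✓ → 228
sku=S93: ✗
sku=S69: ✗
sku=S80: ✓ → 110
sku=S67: ✓ → 148
sku=S83: ✗
initech_sum = 152 + 30 + 199 + 271 + 228 + 110 + 148 = 1138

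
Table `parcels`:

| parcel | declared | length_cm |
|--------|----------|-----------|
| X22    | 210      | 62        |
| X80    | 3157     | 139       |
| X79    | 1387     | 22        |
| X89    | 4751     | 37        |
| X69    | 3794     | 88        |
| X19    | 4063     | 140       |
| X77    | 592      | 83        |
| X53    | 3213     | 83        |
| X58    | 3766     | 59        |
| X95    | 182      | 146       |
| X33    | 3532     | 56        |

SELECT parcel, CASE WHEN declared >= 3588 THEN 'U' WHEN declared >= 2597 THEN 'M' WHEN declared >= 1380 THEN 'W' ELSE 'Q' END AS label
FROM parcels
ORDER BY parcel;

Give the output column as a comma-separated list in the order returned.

U, Q, M, M, U, U, Q, W, M, U, Q

parcel=X19: declared >= 3588 → U
parcel=X22: ELSE → Q
parcel=X33: declared >= 2597 → M
parcel=X53: declared >= 2597 → M
parcel=X58: declared >= 3588 → U
parcel=X69: declared >= 3588 → U
parcel=X77: ELSE → Q
parcel=X79: declared >= 1380 → W
parcel=X80: declared >= 2597 → M
parcel=X89: declared >= 3588 → U
parcel=X95: ELSE → Q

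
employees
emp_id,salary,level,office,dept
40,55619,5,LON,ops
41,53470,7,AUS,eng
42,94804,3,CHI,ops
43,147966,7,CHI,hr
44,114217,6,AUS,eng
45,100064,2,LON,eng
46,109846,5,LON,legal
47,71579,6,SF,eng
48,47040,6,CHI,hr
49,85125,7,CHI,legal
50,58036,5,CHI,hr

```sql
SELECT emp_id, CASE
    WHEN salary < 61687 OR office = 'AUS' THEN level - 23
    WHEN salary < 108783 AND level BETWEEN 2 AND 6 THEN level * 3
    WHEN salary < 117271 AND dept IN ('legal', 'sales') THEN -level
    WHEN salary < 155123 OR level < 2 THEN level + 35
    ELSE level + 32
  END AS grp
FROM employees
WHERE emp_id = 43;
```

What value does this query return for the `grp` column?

emp_id = 43: salary=147966, level=7, office=CHI, dept=hr.
salary < 61687 OR office = 'AUS' → false
salary < 108783 AND level BETWEEN 2 AND 6 → false
salary < 117271 AND dept IN ('legal', 'sales') → false
salary < 155123 OR level < 2 → true → 42

42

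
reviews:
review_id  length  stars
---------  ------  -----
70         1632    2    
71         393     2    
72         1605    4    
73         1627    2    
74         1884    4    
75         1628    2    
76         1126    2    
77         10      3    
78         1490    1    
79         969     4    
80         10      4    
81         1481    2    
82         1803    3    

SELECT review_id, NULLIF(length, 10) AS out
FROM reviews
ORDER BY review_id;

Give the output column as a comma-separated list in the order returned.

1632, 393, 1605, 1627, 1884, 1628, 1126, NULL, 1490, 969, NULL, 1481, 1803

review_id=70: length=1632 vs 10: differ → 1632
review_id=71: length=393 vs 10: differ → 393
review_id=72: length=1605 vs 10: differ → 1605
review_id=73: length=1627 vs 10: differ → 1627
review_id=74: length=1884 vs 10: differ → 1884
review_id=75: length=1628 vs 10: differ → 1628
review_id=76: length=1126 vs 10: differ → 1126
review_id=77: length=10 vs 10: equal → NULL
review_id=78: length=1490 vs 10: differ → 1490
review_id=79: length=969 vs 10: differ → 969
review_id=80: length=10 vs 10: equal → NULL
review_id=81: length=1481 vs 10: differ → 1481
review_id=82: length=1803 vs 10: differ → 1803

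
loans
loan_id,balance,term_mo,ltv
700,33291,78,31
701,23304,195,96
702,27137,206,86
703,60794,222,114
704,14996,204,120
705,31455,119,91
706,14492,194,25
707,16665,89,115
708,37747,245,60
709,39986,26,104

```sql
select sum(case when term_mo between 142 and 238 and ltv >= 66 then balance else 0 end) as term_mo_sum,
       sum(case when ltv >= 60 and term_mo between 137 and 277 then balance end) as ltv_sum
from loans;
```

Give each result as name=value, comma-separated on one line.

term_mo_sum=126231, ltv_sum=163978

[term_mo_sum: term_mo between 142 and 238 and ltv >= 66]
loan_id=700: ✗
loan_id=701: ✓ → 23304
loan_id=702: ✓ → 27137
loan_id=703: ✓ → 60794
loan_id=704: ✓ → 14996
loan_id=705: ✗
loan_id=706: ✗
loan_id=707: ✗
loan_id=708: ✗
loan_id=709: ✗
term_mo_sum = 23304 + 27137 + 60794 + 14996 = 126231
—
[ltv_sum: ltv >= 60 and term_mo between 137 and 277]
loan_id=700: ✗
loan_id=701: ✓ → 23304
loan_id=702: ✓ → 27137
loan_id=703: ✓ → 60794
loan_id=704: ✓ → 14996
loan_id=705: ✗
loan_id=706: ✗
loan_id=707: ✗
loan_id=708: ✓ → 37747
loan_id=709: ✗
ltv_sum = 23304 + 27137 + 60794 + 14996 + 37747 = 163978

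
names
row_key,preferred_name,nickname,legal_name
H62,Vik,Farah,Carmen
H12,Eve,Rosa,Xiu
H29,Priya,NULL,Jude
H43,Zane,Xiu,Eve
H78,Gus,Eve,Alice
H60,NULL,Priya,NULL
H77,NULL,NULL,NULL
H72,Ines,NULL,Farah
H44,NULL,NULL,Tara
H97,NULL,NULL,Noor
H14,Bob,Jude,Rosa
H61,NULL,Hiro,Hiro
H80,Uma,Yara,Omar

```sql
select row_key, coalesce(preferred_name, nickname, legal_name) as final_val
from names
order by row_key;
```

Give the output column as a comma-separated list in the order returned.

Eve, Bob, Priya, Zane, Tara, Priya, Hiro, Vik, Ines, NULL, Gus, Uma, Noor

row_key=H12: preferred_name=Eve → Eve
row_key=H14: preferred_name=Bob → Bob
row_key=H29: preferred_name=Priya → Priya
row_key=H43: preferred_name=Zane → Zane
row_key=H44: preferred_name=NULL, nickname=NULL, legal_name=Tara → Tara
row_key=H60: preferred_name=NULL, nickname=Priya → Priya
row_key=H61: preferred_name=NULL, nickname=Hiro → Hiro
row_key=H62: preferred_name=Vik → Vik
row_key=H72: preferred_name=Ines → Ines
row_key=H77: preferred_name=NULL, nickname=NULL, legal_name=NULL (all NULL) → NULL
row_key=H78: preferred_name=Gus → Gus
row_key=H80: preferred_name=Uma → Uma
row_key=H97: preferred_name=NULL, nickname=NULL, legal_name=Noor → Noor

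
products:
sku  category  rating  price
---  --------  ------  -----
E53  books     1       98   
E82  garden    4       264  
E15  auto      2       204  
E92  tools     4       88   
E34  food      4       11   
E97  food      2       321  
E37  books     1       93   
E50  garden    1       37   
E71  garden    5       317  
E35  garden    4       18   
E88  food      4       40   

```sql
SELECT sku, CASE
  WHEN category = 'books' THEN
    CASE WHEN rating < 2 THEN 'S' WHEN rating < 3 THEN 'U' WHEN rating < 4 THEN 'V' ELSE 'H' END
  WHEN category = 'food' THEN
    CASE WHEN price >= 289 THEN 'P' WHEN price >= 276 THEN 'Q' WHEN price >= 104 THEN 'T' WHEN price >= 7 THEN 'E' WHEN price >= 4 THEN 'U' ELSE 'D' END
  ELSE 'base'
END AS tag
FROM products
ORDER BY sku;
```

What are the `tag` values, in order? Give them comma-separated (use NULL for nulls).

sku=E15: category='auto' → outer ELSE → base
sku=E34: category='food' → inner[price >= 7] → E
sku=E35: category='garden' → outer ELSE → base
sku=E37: category='books' → inner[rating < 2] → S
sku=E50: category='garden' → outer ELSE → base
sku=E53: category='books' → inner[rating < 2] → S
sku=E71: category='garden' → outer ELSE → base
sku=E82: category='garden' → outer ELSE → base
sku=E88: category='food' → inner[price >= 7] → E
sku=E92: category='tools' → outer ELSE → base
sku=E97: category='food' → inner[price >= 289] → P

base, E, base, S, base, S, base, base, E, base, P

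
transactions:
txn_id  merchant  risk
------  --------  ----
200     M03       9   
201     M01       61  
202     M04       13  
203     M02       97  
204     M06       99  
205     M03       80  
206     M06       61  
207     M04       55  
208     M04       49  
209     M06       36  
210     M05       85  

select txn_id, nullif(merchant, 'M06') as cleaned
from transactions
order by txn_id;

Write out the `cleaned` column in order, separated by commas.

txn_id=200: merchant=M03 vs M06: differ → M03
txn_id=201: merchant=M01 vs M06: differ → M01
txn_id=202: merchant=M04 vs M06: differ → M04
txn_id=203: merchant=M02 vs M06: differ → M02
txn_id=204: merchant=M06 vs M06: equal → NULL
txn_id=205: merchant=M03 vs M06: differ → M03
txn_id=206: merchant=M06 vs M06: equal → NULL
txn_id=207: merchant=M04 vs M06: differ → M04
txn_id=208: merchant=M04 vs M06: differ → M04
txn_id=209: merchant=M06 vs M06: equal → NULL
txn_id=210: merchant=M05 vs M06: differ → M05

M03, M01, M04, M02, NULL, M03, NULL, M04, M04, NULL, M05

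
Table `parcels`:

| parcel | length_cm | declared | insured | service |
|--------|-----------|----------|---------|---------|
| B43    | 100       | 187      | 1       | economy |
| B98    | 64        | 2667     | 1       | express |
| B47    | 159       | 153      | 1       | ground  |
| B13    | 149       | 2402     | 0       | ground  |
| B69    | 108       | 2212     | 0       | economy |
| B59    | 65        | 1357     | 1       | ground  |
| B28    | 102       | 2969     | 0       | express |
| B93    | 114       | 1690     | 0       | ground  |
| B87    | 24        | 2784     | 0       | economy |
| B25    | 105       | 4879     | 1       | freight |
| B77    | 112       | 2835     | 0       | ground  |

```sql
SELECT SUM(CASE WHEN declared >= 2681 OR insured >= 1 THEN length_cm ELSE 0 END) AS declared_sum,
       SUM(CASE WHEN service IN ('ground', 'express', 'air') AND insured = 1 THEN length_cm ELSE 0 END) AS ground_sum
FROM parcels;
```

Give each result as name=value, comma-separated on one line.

[declared_sum: declared >= 2681 OR insured >= 1]
parcel=B43: ✓ → 100
parcel=B98: ✓ → 64
parcel=B47: ✓ → 159
parcel=B13: ✗
parcel=B69: ✗
parcel=B59: ✓ → 65
parcel=B28: ✓ → 102
parcel=B93: ✗
parcel=B87: ✓ → 24
parcel=B25: ✓ → 105
parcel=B77: ✓ → 112
declared_sum = 100 + 64 + 159 + 65 + 102 + 24 + 105 + 112 = 731
—
[ground_sum: service IN ('ground', 'express', 'air') AND insured = 1]
parcel=B43: ✗
parcel=B98: ✓ → 64
parcel=B47: ✓ → 159
parcel=B13: ✗
parcel=B69: ✗
parcel=B59: ✓ → 65
parcel=B28: ✗
parcel=B93: ✗
parcel=B87: ✗
parcel=B25: ✗
parcel=B77: ✗
ground_sum = 64 + 159 + 65 = 288

declared_sum=731, ground_sum=288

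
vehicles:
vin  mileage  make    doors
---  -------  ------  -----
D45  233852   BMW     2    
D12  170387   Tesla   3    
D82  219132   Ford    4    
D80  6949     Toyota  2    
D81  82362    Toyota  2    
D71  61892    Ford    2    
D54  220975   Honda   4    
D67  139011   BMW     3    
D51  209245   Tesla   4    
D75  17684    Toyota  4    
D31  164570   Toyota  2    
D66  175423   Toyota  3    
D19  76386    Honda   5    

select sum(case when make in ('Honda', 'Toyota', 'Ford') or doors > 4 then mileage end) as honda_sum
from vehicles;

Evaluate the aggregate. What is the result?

vin=D45: ✗
vin=D12: ✗
vin=D82: ✓ → 219132
vin=D80: ✓ → 6949
vin=D81: ✓ → 82362
vin=D71: ✓ → 61892
vin=D54: ✓ → 220975
vin=D67: ✗
vin=D51: ✗
vin=D75: ✓ → 17684
vin=D31: ✓ → 164570
vin=D66: ✓ → 175423
vin=D19: ✓ → 76386
honda_sum = 219132 + 6949 + 82362 + 61892 + 220975 + 17684 + 164570 + 175423 + 76386 = 1025373

1025373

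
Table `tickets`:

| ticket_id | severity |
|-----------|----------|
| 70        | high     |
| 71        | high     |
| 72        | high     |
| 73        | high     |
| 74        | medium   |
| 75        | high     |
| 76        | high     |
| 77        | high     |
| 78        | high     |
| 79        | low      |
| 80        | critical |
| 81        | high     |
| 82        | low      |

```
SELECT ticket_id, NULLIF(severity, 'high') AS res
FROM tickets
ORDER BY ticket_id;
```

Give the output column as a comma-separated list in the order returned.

ticket_id=70: severity=high vs high: equal → NULL
ticket_id=71: severity=high vs high: equal → NULL
ticket_id=72: severity=high vs high: equal → NULL
ticket_id=73: severity=high vs high: equal → NULL
ticket_id=74: severity=medium vs high: differ → medium
ticket_id=75: severity=high vs high: equal → NULL
ticket_id=76: severity=high vs high: equal → NULL
ticket_id=77: severity=high vs high: equal → NULL
ticket_id=78: severity=high vs high: equal → NULL
ticket_id=79: severity=low vs high: differ → low
ticket_id=80: severity=critical vs high: differ → critical
ticket_id=81: severity=high vs high: equal → NULL
ticket_id=82: severity=low vs high: differ → low

NULL, NULL, NULL, NULL, medium, NULL, NULL, NULL, NULL, low, critical, NULL, low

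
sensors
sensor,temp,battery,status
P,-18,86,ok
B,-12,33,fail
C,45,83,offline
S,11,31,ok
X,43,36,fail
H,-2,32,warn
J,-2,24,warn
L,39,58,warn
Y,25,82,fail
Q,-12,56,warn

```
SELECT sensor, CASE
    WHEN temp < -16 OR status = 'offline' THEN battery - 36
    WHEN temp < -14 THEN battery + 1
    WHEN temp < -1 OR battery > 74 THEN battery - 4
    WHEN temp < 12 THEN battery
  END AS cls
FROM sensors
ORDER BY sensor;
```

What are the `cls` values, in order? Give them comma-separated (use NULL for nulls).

29, 47, 28, 20, NULL, 50, 52, 31, NULL, 78

sensor=B: temp < -1 OR battery > 74 → 29
sensor=C: temp < -16 OR status = 'offline' → 47
sensor=H: temp < -1 OR battery > 74 → 28
sensor=J: temp < -1 OR battery > 74 → 20
sensor=L: (no match → NULL) → NULL
sensor=P: temp < -16 OR status = 'offline' → 50
sensor=Q: temp < -1 OR battery > 74 → 52
sensor=S: temp < 12 → 31
sensor=X: (no match → NULL) → NULL
sensor=Y: temp < -1 OR battery > 74 → 78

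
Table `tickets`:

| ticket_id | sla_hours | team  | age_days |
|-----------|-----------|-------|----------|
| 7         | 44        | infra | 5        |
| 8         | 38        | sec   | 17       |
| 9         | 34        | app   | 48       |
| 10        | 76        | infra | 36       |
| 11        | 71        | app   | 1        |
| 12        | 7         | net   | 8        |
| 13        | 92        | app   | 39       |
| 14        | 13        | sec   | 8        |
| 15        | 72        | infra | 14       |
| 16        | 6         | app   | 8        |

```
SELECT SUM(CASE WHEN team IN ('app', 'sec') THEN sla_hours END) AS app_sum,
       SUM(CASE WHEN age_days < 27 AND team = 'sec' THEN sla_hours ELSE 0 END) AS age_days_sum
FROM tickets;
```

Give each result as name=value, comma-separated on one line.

[app_sum: team IN ('app', 'sec')]
ticket_id=7: ✗
ticket_id=8: ✓ → 38
ticket_id=9: ✓ → 34
ticket_id=10: ✗
ticket_id=11: ✓ → 71
ticket_id=12: ✗
ticket_id=13: ✓ → 92
ticket_id=14: ✓ → 13
ticket_id=15: ✗
ticket_id=16: ✓ → 6
app_sum = 38 + 34 + 71 + 92 + 13 + 6 = 254
—
[age_days_sum: age_days < 27 AND team = 'sec']
ticket_id=7: ✗
ticket_id=8: ✓ → 38
ticket_id=9: ✗
ticket_id=10: ✗
ticket_id=11: ✗
ticket_id=12: ✗
ticket_id=13: ✗
ticket_id=14: ✓ → 13
ticket_id=15: ✗
ticket_id=16: ✗
age_days_sum = 38 + 13 = 51

app_sum=254, age_days_sum=51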